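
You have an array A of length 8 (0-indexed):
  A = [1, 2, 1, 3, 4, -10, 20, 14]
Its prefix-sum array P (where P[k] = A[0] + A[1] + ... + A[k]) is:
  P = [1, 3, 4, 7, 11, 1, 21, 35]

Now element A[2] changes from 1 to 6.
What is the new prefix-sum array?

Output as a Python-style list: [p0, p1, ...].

Answer: [1, 3, 9, 12, 16, 6, 26, 40]

Derivation:
Change: A[2] 1 -> 6, delta = 5
P[k] for k < 2: unchanged (A[2] not included)
P[k] for k >= 2: shift by delta = 5
  P[0] = 1 + 0 = 1
  P[1] = 3 + 0 = 3
  P[2] = 4 + 5 = 9
  P[3] = 7 + 5 = 12
  P[4] = 11 + 5 = 16
  P[5] = 1 + 5 = 6
  P[6] = 21 + 5 = 26
  P[7] = 35 + 5 = 40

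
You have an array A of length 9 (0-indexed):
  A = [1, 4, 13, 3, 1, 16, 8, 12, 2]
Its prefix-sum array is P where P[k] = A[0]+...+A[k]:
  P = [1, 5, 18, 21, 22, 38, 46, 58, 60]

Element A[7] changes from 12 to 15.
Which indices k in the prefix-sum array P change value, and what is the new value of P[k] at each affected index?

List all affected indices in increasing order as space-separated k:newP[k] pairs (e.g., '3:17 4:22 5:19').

P[k] = A[0] + ... + A[k]
P[k] includes A[7] iff k >= 7
Affected indices: 7, 8, ..., 8; delta = 3
  P[7]: 58 + 3 = 61
  P[8]: 60 + 3 = 63

Answer: 7:61 8:63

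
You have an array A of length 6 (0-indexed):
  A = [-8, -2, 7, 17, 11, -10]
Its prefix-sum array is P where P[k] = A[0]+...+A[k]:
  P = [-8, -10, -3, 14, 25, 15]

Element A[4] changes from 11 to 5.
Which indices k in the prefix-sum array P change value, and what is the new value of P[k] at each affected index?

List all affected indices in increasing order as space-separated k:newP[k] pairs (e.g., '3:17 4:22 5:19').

Answer: 4:19 5:9

Derivation:
P[k] = A[0] + ... + A[k]
P[k] includes A[4] iff k >= 4
Affected indices: 4, 5, ..., 5; delta = -6
  P[4]: 25 + -6 = 19
  P[5]: 15 + -6 = 9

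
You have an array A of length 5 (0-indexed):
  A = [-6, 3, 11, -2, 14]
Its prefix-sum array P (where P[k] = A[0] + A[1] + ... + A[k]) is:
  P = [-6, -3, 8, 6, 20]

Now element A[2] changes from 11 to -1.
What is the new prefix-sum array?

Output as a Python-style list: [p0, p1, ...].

Change: A[2] 11 -> -1, delta = -12
P[k] for k < 2: unchanged (A[2] not included)
P[k] for k >= 2: shift by delta = -12
  P[0] = -6 + 0 = -6
  P[1] = -3 + 0 = -3
  P[2] = 8 + -12 = -4
  P[3] = 6 + -12 = -6
  P[4] = 20 + -12 = 8

Answer: [-6, -3, -4, -6, 8]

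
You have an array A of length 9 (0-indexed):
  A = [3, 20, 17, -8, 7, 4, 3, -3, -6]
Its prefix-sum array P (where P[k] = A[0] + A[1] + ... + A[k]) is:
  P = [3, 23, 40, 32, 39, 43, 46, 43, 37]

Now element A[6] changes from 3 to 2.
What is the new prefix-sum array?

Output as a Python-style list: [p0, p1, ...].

Answer: [3, 23, 40, 32, 39, 43, 45, 42, 36]

Derivation:
Change: A[6] 3 -> 2, delta = -1
P[k] for k < 6: unchanged (A[6] not included)
P[k] for k >= 6: shift by delta = -1
  P[0] = 3 + 0 = 3
  P[1] = 23 + 0 = 23
  P[2] = 40 + 0 = 40
  P[3] = 32 + 0 = 32
  P[4] = 39 + 0 = 39
  P[5] = 43 + 0 = 43
  P[6] = 46 + -1 = 45
  P[7] = 43 + -1 = 42
  P[8] = 37 + -1 = 36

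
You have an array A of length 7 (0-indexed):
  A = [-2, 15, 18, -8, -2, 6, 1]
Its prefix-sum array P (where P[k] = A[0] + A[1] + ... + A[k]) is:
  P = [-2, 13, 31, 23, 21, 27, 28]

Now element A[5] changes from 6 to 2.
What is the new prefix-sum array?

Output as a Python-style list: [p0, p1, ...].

Answer: [-2, 13, 31, 23, 21, 23, 24]

Derivation:
Change: A[5] 6 -> 2, delta = -4
P[k] for k < 5: unchanged (A[5] not included)
P[k] for k >= 5: shift by delta = -4
  P[0] = -2 + 0 = -2
  P[1] = 13 + 0 = 13
  P[2] = 31 + 0 = 31
  P[3] = 23 + 0 = 23
  P[4] = 21 + 0 = 21
  P[5] = 27 + -4 = 23
  P[6] = 28 + -4 = 24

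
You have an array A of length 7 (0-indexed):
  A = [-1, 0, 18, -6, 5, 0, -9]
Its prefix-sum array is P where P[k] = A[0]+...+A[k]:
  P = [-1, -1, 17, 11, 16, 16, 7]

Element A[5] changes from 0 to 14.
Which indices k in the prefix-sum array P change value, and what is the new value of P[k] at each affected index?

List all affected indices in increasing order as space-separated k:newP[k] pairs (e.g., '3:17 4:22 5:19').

Answer: 5:30 6:21

Derivation:
P[k] = A[0] + ... + A[k]
P[k] includes A[5] iff k >= 5
Affected indices: 5, 6, ..., 6; delta = 14
  P[5]: 16 + 14 = 30
  P[6]: 7 + 14 = 21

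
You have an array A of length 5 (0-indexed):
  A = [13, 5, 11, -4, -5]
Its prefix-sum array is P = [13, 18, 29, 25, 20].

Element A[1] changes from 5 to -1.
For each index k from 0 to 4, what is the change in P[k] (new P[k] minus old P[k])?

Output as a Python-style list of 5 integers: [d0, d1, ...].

Element change: A[1] 5 -> -1, delta = -6
For k < 1: P[k] unchanged, delta_P[k] = 0
For k >= 1: P[k] shifts by exactly -6
Delta array: [0, -6, -6, -6, -6]

Answer: [0, -6, -6, -6, -6]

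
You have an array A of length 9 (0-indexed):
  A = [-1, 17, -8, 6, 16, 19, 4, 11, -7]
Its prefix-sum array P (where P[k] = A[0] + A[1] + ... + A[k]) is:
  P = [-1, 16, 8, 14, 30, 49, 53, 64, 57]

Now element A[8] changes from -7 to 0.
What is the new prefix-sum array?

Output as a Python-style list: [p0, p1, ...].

Change: A[8] -7 -> 0, delta = 7
P[k] for k < 8: unchanged (A[8] not included)
P[k] for k >= 8: shift by delta = 7
  P[0] = -1 + 0 = -1
  P[1] = 16 + 0 = 16
  P[2] = 8 + 0 = 8
  P[3] = 14 + 0 = 14
  P[4] = 30 + 0 = 30
  P[5] = 49 + 0 = 49
  P[6] = 53 + 0 = 53
  P[7] = 64 + 0 = 64
  P[8] = 57 + 7 = 64

Answer: [-1, 16, 8, 14, 30, 49, 53, 64, 64]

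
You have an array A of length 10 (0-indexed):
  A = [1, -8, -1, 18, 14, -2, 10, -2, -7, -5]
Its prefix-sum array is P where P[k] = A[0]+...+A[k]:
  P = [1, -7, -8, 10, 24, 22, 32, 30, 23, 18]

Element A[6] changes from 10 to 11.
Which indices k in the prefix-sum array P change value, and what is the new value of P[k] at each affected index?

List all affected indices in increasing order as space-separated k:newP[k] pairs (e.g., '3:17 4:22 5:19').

Answer: 6:33 7:31 8:24 9:19

Derivation:
P[k] = A[0] + ... + A[k]
P[k] includes A[6] iff k >= 6
Affected indices: 6, 7, ..., 9; delta = 1
  P[6]: 32 + 1 = 33
  P[7]: 30 + 1 = 31
  P[8]: 23 + 1 = 24
  P[9]: 18 + 1 = 19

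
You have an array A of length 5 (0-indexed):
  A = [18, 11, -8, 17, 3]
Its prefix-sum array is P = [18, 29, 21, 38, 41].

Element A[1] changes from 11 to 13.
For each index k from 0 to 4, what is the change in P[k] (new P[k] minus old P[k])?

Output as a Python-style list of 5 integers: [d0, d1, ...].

Element change: A[1] 11 -> 13, delta = 2
For k < 1: P[k] unchanged, delta_P[k] = 0
For k >= 1: P[k] shifts by exactly 2
Delta array: [0, 2, 2, 2, 2]

Answer: [0, 2, 2, 2, 2]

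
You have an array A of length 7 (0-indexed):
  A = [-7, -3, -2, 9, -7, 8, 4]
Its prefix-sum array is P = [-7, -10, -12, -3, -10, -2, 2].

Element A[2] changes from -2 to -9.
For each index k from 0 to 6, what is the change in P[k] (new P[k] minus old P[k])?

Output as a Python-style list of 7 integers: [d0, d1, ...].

Answer: [0, 0, -7, -7, -7, -7, -7]

Derivation:
Element change: A[2] -2 -> -9, delta = -7
For k < 2: P[k] unchanged, delta_P[k] = 0
For k >= 2: P[k] shifts by exactly -7
Delta array: [0, 0, -7, -7, -7, -7, -7]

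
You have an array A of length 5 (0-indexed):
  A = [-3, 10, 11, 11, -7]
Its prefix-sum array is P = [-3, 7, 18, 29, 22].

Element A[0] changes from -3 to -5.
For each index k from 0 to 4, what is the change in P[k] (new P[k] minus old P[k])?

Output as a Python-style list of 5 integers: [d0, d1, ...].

Answer: [-2, -2, -2, -2, -2]

Derivation:
Element change: A[0] -3 -> -5, delta = -2
For k < 0: P[k] unchanged, delta_P[k] = 0
For k >= 0: P[k] shifts by exactly -2
Delta array: [-2, -2, -2, -2, -2]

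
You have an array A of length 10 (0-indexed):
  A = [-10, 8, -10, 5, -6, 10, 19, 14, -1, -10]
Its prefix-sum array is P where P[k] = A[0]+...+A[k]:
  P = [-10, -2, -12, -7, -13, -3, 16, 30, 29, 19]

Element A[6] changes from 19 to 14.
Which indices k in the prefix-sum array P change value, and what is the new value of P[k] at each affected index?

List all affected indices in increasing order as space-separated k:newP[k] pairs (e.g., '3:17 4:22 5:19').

P[k] = A[0] + ... + A[k]
P[k] includes A[6] iff k >= 6
Affected indices: 6, 7, ..., 9; delta = -5
  P[6]: 16 + -5 = 11
  P[7]: 30 + -5 = 25
  P[8]: 29 + -5 = 24
  P[9]: 19 + -5 = 14

Answer: 6:11 7:25 8:24 9:14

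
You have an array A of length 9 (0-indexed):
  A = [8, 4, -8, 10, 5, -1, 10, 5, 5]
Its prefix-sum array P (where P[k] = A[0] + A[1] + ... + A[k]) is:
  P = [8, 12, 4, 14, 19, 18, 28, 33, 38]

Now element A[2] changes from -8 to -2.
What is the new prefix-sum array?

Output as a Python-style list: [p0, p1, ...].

Answer: [8, 12, 10, 20, 25, 24, 34, 39, 44]

Derivation:
Change: A[2] -8 -> -2, delta = 6
P[k] for k < 2: unchanged (A[2] not included)
P[k] for k >= 2: shift by delta = 6
  P[0] = 8 + 0 = 8
  P[1] = 12 + 0 = 12
  P[2] = 4 + 6 = 10
  P[3] = 14 + 6 = 20
  P[4] = 19 + 6 = 25
  P[5] = 18 + 6 = 24
  P[6] = 28 + 6 = 34
  P[7] = 33 + 6 = 39
  P[8] = 38 + 6 = 44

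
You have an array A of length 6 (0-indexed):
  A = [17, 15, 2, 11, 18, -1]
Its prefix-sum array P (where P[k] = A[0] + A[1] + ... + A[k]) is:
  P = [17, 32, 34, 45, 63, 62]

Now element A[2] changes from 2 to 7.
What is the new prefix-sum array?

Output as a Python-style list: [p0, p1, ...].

Change: A[2] 2 -> 7, delta = 5
P[k] for k < 2: unchanged (A[2] not included)
P[k] for k >= 2: shift by delta = 5
  P[0] = 17 + 0 = 17
  P[1] = 32 + 0 = 32
  P[2] = 34 + 5 = 39
  P[3] = 45 + 5 = 50
  P[4] = 63 + 5 = 68
  P[5] = 62 + 5 = 67

Answer: [17, 32, 39, 50, 68, 67]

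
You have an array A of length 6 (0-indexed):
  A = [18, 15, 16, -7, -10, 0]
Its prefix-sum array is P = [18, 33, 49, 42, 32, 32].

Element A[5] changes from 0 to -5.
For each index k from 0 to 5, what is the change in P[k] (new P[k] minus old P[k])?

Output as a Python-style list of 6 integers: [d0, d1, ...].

Answer: [0, 0, 0, 0, 0, -5]

Derivation:
Element change: A[5] 0 -> -5, delta = -5
For k < 5: P[k] unchanged, delta_P[k] = 0
For k >= 5: P[k] shifts by exactly -5
Delta array: [0, 0, 0, 0, 0, -5]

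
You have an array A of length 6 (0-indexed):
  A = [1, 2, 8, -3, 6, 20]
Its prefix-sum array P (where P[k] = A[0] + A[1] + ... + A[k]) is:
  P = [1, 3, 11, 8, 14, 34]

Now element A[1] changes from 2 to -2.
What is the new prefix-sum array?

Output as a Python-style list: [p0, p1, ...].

Change: A[1] 2 -> -2, delta = -4
P[k] for k < 1: unchanged (A[1] not included)
P[k] for k >= 1: shift by delta = -4
  P[0] = 1 + 0 = 1
  P[1] = 3 + -4 = -1
  P[2] = 11 + -4 = 7
  P[3] = 8 + -4 = 4
  P[4] = 14 + -4 = 10
  P[5] = 34 + -4 = 30

Answer: [1, -1, 7, 4, 10, 30]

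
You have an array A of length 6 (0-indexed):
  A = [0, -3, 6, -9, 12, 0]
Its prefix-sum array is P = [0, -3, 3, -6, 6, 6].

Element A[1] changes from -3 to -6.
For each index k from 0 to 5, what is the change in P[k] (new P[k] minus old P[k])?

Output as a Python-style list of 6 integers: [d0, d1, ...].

Answer: [0, -3, -3, -3, -3, -3]

Derivation:
Element change: A[1] -3 -> -6, delta = -3
For k < 1: P[k] unchanged, delta_P[k] = 0
For k >= 1: P[k] shifts by exactly -3
Delta array: [0, -3, -3, -3, -3, -3]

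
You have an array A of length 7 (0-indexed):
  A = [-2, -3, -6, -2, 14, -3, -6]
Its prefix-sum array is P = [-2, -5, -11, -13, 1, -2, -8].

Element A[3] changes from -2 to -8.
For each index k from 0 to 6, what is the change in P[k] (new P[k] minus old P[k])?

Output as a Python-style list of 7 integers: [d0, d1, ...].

Element change: A[3] -2 -> -8, delta = -6
For k < 3: P[k] unchanged, delta_P[k] = 0
For k >= 3: P[k] shifts by exactly -6
Delta array: [0, 0, 0, -6, -6, -6, -6]

Answer: [0, 0, 0, -6, -6, -6, -6]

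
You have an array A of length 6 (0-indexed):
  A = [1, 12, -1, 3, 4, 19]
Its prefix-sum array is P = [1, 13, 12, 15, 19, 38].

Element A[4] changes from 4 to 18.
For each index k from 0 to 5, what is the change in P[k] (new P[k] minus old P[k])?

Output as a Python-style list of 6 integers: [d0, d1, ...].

Answer: [0, 0, 0, 0, 14, 14]

Derivation:
Element change: A[4] 4 -> 18, delta = 14
For k < 4: P[k] unchanged, delta_P[k] = 0
For k >= 4: P[k] shifts by exactly 14
Delta array: [0, 0, 0, 0, 14, 14]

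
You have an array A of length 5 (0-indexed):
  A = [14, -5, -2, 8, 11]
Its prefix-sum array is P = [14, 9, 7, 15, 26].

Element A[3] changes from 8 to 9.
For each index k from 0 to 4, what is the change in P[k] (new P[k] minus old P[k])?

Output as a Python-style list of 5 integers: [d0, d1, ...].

Element change: A[3] 8 -> 9, delta = 1
For k < 3: P[k] unchanged, delta_P[k] = 0
For k >= 3: P[k] shifts by exactly 1
Delta array: [0, 0, 0, 1, 1]

Answer: [0, 0, 0, 1, 1]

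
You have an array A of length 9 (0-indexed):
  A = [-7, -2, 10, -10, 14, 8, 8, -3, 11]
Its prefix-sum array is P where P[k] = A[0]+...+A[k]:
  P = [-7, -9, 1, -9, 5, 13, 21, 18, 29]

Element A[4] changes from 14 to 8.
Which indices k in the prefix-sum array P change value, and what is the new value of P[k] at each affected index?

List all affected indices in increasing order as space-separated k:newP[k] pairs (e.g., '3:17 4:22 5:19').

Answer: 4:-1 5:7 6:15 7:12 8:23

Derivation:
P[k] = A[0] + ... + A[k]
P[k] includes A[4] iff k >= 4
Affected indices: 4, 5, ..., 8; delta = -6
  P[4]: 5 + -6 = -1
  P[5]: 13 + -6 = 7
  P[6]: 21 + -6 = 15
  P[7]: 18 + -6 = 12
  P[8]: 29 + -6 = 23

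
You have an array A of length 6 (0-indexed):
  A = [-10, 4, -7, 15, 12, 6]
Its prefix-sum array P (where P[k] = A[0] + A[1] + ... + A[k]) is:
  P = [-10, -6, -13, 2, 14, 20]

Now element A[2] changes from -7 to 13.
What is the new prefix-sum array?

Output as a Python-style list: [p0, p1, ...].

Answer: [-10, -6, 7, 22, 34, 40]

Derivation:
Change: A[2] -7 -> 13, delta = 20
P[k] for k < 2: unchanged (A[2] not included)
P[k] for k >= 2: shift by delta = 20
  P[0] = -10 + 0 = -10
  P[1] = -6 + 0 = -6
  P[2] = -13 + 20 = 7
  P[3] = 2 + 20 = 22
  P[4] = 14 + 20 = 34
  P[5] = 20 + 20 = 40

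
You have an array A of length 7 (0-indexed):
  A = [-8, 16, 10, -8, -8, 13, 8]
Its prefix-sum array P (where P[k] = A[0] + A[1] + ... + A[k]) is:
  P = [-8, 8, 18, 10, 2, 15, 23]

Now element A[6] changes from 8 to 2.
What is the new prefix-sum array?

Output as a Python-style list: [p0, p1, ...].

Change: A[6] 8 -> 2, delta = -6
P[k] for k < 6: unchanged (A[6] not included)
P[k] for k >= 6: shift by delta = -6
  P[0] = -8 + 0 = -8
  P[1] = 8 + 0 = 8
  P[2] = 18 + 0 = 18
  P[3] = 10 + 0 = 10
  P[4] = 2 + 0 = 2
  P[5] = 15 + 0 = 15
  P[6] = 23 + -6 = 17

Answer: [-8, 8, 18, 10, 2, 15, 17]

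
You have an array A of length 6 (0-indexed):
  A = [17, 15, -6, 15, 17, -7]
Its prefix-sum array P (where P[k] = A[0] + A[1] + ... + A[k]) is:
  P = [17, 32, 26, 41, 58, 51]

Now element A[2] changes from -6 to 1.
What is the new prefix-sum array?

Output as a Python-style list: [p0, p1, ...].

Change: A[2] -6 -> 1, delta = 7
P[k] for k < 2: unchanged (A[2] not included)
P[k] for k >= 2: shift by delta = 7
  P[0] = 17 + 0 = 17
  P[1] = 32 + 0 = 32
  P[2] = 26 + 7 = 33
  P[3] = 41 + 7 = 48
  P[4] = 58 + 7 = 65
  P[5] = 51 + 7 = 58

Answer: [17, 32, 33, 48, 65, 58]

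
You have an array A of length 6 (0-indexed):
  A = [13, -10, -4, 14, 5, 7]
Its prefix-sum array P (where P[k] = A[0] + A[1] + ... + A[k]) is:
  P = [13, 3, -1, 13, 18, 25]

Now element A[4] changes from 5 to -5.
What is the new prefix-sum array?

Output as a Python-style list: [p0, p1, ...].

Change: A[4] 5 -> -5, delta = -10
P[k] for k < 4: unchanged (A[4] not included)
P[k] for k >= 4: shift by delta = -10
  P[0] = 13 + 0 = 13
  P[1] = 3 + 0 = 3
  P[2] = -1 + 0 = -1
  P[3] = 13 + 0 = 13
  P[4] = 18 + -10 = 8
  P[5] = 25 + -10 = 15

Answer: [13, 3, -1, 13, 8, 15]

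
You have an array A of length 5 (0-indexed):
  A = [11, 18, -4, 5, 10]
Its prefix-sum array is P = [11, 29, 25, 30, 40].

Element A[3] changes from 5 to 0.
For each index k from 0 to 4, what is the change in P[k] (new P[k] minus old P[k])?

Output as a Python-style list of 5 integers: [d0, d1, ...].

Element change: A[3] 5 -> 0, delta = -5
For k < 3: P[k] unchanged, delta_P[k] = 0
For k >= 3: P[k] shifts by exactly -5
Delta array: [0, 0, 0, -5, -5]

Answer: [0, 0, 0, -5, -5]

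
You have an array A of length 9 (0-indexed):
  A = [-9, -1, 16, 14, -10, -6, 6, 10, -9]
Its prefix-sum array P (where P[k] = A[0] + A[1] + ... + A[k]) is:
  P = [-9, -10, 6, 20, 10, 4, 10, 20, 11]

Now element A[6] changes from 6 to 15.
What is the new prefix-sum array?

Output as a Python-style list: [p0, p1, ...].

Answer: [-9, -10, 6, 20, 10, 4, 19, 29, 20]

Derivation:
Change: A[6] 6 -> 15, delta = 9
P[k] for k < 6: unchanged (A[6] not included)
P[k] for k >= 6: shift by delta = 9
  P[0] = -9 + 0 = -9
  P[1] = -10 + 0 = -10
  P[2] = 6 + 0 = 6
  P[3] = 20 + 0 = 20
  P[4] = 10 + 0 = 10
  P[5] = 4 + 0 = 4
  P[6] = 10 + 9 = 19
  P[7] = 20 + 9 = 29
  P[8] = 11 + 9 = 20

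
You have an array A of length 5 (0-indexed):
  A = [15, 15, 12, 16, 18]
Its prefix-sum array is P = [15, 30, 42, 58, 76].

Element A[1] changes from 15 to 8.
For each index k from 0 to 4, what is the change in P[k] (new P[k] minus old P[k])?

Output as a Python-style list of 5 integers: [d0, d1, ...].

Element change: A[1] 15 -> 8, delta = -7
For k < 1: P[k] unchanged, delta_P[k] = 0
For k >= 1: P[k] shifts by exactly -7
Delta array: [0, -7, -7, -7, -7]

Answer: [0, -7, -7, -7, -7]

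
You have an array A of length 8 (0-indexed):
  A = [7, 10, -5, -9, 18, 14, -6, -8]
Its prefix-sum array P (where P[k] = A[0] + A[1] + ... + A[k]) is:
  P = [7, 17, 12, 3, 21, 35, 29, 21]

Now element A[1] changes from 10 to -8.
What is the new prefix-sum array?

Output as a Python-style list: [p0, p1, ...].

Change: A[1] 10 -> -8, delta = -18
P[k] for k < 1: unchanged (A[1] not included)
P[k] for k >= 1: shift by delta = -18
  P[0] = 7 + 0 = 7
  P[1] = 17 + -18 = -1
  P[2] = 12 + -18 = -6
  P[3] = 3 + -18 = -15
  P[4] = 21 + -18 = 3
  P[5] = 35 + -18 = 17
  P[6] = 29 + -18 = 11
  P[7] = 21 + -18 = 3

Answer: [7, -1, -6, -15, 3, 17, 11, 3]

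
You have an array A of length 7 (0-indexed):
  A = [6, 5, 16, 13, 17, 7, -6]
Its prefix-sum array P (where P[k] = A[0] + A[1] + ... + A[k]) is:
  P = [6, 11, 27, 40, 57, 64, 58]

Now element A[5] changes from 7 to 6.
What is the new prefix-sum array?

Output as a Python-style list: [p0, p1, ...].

Change: A[5] 7 -> 6, delta = -1
P[k] for k < 5: unchanged (A[5] not included)
P[k] for k >= 5: shift by delta = -1
  P[0] = 6 + 0 = 6
  P[1] = 11 + 0 = 11
  P[2] = 27 + 0 = 27
  P[3] = 40 + 0 = 40
  P[4] = 57 + 0 = 57
  P[5] = 64 + -1 = 63
  P[6] = 58 + -1 = 57

Answer: [6, 11, 27, 40, 57, 63, 57]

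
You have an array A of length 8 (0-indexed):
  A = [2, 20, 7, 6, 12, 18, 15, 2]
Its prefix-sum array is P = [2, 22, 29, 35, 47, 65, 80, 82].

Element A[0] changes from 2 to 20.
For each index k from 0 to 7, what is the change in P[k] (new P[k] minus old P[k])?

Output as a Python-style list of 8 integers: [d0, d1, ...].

Element change: A[0] 2 -> 20, delta = 18
For k < 0: P[k] unchanged, delta_P[k] = 0
For k >= 0: P[k] shifts by exactly 18
Delta array: [18, 18, 18, 18, 18, 18, 18, 18]

Answer: [18, 18, 18, 18, 18, 18, 18, 18]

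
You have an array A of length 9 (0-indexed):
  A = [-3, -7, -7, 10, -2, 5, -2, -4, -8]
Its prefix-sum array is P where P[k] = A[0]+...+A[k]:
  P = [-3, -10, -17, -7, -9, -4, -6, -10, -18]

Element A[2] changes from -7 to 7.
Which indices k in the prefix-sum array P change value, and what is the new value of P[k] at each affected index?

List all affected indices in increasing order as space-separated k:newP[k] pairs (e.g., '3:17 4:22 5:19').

P[k] = A[0] + ... + A[k]
P[k] includes A[2] iff k >= 2
Affected indices: 2, 3, ..., 8; delta = 14
  P[2]: -17 + 14 = -3
  P[3]: -7 + 14 = 7
  P[4]: -9 + 14 = 5
  P[5]: -4 + 14 = 10
  P[6]: -6 + 14 = 8
  P[7]: -10 + 14 = 4
  P[8]: -18 + 14 = -4

Answer: 2:-3 3:7 4:5 5:10 6:8 7:4 8:-4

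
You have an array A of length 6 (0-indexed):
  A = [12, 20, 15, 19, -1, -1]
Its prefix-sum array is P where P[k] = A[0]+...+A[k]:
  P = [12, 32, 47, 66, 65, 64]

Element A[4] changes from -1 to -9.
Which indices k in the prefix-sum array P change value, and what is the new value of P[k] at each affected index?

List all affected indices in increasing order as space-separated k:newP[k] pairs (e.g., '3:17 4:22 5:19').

Answer: 4:57 5:56

Derivation:
P[k] = A[0] + ... + A[k]
P[k] includes A[4] iff k >= 4
Affected indices: 4, 5, ..., 5; delta = -8
  P[4]: 65 + -8 = 57
  P[5]: 64 + -8 = 56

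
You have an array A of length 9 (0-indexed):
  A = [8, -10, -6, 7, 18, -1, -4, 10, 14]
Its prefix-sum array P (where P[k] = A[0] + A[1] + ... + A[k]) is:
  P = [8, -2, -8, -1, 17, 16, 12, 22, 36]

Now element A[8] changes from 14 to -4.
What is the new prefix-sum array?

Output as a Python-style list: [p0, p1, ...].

Answer: [8, -2, -8, -1, 17, 16, 12, 22, 18]

Derivation:
Change: A[8] 14 -> -4, delta = -18
P[k] for k < 8: unchanged (A[8] not included)
P[k] for k >= 8: shift by delta = -18
  P[0] = 8 + 0 = 8
  P[1] = -2 + 0 = -2
  P[2] = -8 + 0 = -8
  P[3] = -1 + 0 = -1
  P[4] = 17 + 0 = 17
  P[5] = 16 + 0 = 16
  P[6] = 12 + 0 = 12
  P[7] = 22 + 0 = 22
  P[8] = 36 + -18 = 18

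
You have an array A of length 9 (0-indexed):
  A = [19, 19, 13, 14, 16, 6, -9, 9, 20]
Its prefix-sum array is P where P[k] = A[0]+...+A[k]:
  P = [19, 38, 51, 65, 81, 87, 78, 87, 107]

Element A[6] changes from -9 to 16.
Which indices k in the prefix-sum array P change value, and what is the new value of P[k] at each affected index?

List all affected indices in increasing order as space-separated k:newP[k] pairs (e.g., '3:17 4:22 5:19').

P[k] = A[0] + ... + A[k]
P[k] includes A[6] iff k >= 6
Affected indices: 6, 7, ..., 8; delta = 25
  P[6]: 78 + 25 = 103
  P[7]: 87 + 25 = 112
  P[8]: 107 + 25 = 132

Answer: 6:103 7:112 8:132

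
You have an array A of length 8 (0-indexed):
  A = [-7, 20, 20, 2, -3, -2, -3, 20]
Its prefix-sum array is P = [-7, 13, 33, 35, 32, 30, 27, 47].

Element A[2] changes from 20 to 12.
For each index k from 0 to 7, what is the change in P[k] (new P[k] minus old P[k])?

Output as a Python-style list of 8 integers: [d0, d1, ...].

Element change: A[2] 20 -> 12, delta = -8
For k < 2: P[k] unchanged, delta_P[k] = 0
For k >= 2: P[k] shifts by exactly -8
Delta array: [0, 0, -8, -8, -8, -8, -8, -8]

Answer: [0, 0, -8, -8, -8, -8, -8, -8]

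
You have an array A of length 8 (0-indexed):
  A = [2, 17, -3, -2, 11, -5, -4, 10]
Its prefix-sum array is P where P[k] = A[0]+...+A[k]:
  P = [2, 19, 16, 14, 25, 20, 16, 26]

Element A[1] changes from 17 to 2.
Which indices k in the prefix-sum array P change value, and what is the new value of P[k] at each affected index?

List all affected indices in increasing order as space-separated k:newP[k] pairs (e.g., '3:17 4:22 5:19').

P[k] = A[0] + ... + A[k]
P[k] includes A[1] iff k >= 1
Affected indices: 1, 2, ..., 7; delta = -15
  P[1]: 19 + -15 = 4
  P[2]: 16 + -15 = 1
  P[3]: 14 + -15 = -1
  P[4]: 25 + -15 = 10
  P[5]: 20 + -15 = 5
  P[6]: 16 + -15 = 1
  P[7]: 26 + -15 = 11

Answer: 1:4 2:1 3:-1 4:10 5:5 6:1 7:11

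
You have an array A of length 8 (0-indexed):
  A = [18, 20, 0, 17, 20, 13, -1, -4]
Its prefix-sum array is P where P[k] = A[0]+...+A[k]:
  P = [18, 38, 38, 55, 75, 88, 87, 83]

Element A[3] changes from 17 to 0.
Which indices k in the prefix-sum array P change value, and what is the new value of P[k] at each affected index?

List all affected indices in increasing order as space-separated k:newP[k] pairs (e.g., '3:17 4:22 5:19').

Answer: 3:38 4:58 5:71 6:70 7:66

Derivation:
P[k] = A[0] + ... + A[k]
P[k] includes A[3] iff k >= 3
Affected indices: 3, 4, ..., 7; delta = -17
  P[3]: 55 + -17 = 38
  P[4]: 75 + -17 = 58
  P[5]: 88 + -17 = 71
  P[6]: 87 + -17 = 70
  P[7]: 83 + -17 = 66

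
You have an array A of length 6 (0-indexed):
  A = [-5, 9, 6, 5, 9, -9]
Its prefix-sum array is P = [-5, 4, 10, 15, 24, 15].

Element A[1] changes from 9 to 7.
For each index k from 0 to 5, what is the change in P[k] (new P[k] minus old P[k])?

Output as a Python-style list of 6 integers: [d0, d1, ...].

Element change: A[1] 9 -> 7, delta = -2
For k < 1: P[k] unchanged, delta_P[k] = 0
For k >= 1: P[k] shifts by exactly -2
Delta array: [0, -2, -2, -2, -2, -2]

Answer: [0, -2, -2, -2, -2, -2]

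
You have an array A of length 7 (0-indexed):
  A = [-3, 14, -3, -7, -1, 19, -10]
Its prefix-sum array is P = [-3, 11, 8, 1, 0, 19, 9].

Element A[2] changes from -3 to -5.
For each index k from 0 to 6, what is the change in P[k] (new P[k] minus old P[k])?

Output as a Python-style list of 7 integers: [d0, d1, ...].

Answer: [0, 0, -2, -2, -2, -2, -2]

Derivation:
Element change: A[2] -3 -> -5, delta = -2
For k < 2: P[k] unchanged, delta_P[k] = 0
For k >= 2: P[k] shifts by exactly -2
Delta array: [0, 0, -2, -2, -2, -2, -2]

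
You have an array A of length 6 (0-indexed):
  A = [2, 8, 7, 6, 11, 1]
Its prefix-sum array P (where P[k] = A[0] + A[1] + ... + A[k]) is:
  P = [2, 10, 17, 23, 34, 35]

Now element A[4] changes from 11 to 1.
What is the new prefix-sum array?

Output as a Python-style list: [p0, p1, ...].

Answer: [2, 10, 17, 23, 24, 25]

Derivation:
Change: A[4] 11 -> 1, delta = -10
P[k] for k < 4: unchanged (A[4] not included)
P[k] for k >= 4: shift by delta = -10
  P[0] = 2 + 0 = 2
  P[1] = 10 + 0 = 10
  P[2] = 17 + 0 = 17
  P[3] = 23 + 0 = 23
  P[4] = 34 + -10 = 24
  P[5] = 35 + -10 = 25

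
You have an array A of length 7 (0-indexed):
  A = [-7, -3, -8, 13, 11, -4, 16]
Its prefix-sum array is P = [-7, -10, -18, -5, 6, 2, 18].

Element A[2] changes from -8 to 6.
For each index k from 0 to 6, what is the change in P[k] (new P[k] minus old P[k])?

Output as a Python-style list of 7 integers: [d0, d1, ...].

Element change: A[2] -8 -> 6, delta = 14
For k < 2: P[k] unchanged, delta_P[k] = 0
For k >= 2: P[k] shifts by exactly 14
Delta array: [0, 0, 14, 14, 14, 14, 14]

Answer: [0, 0, 14, 14, 14, 14, 14]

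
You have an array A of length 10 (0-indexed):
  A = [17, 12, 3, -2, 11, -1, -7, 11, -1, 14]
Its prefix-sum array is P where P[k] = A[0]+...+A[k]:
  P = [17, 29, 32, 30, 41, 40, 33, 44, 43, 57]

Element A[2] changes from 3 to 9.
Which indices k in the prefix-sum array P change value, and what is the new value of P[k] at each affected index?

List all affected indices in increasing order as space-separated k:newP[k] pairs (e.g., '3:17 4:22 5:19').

Answer: 2:38 3:36 4:47 5:46 6:39 7:50 8:49 9:63

Derivation:
P[k] = A[0] + ... + A[k]
P[k] includes A[2] iff k >= 2
Affected indices: 2, 3, ..., 9; delta = 6
  P[2]: 32 + 6 = 38
  P[3]: 30 + 6 = 36
  P[4]: 41 + 6 = 47
  P[5]: 40 + 6 = 46
  P[6]: 33 + 6 = 39
  P[7]: 44 + 6 = 50
  P[8]: 43 + 6 = 49
  P[9]: 57 + 6 = 63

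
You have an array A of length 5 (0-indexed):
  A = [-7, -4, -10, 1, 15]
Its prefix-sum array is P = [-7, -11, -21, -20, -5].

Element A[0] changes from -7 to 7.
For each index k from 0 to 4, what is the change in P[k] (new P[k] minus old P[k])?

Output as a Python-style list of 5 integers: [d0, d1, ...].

Answer: [14, 14, 14, 14, 14]

Derivation:
Element change: A[0] -7 -> 7, delta = 14
For k < 0: P[k] unchanged, delta_P[k] = 0
For k >= 0: P[k] shifts by exactly 14
Delta array: [14, 14, 14, 14, 14]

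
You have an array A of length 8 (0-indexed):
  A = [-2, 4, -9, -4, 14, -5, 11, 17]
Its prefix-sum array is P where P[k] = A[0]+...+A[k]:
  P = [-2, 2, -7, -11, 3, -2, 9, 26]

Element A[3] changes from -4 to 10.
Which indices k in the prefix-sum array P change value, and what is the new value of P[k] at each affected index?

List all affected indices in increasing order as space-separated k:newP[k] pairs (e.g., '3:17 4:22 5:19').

Answer: 3:3 4:17 5:12 6:23 7:40

Derivation:
P[k] = A[0] + ... + A[k]
P[k] includes A[3] iff k >= 3
Affected indices: 3, 4, ..., 7; delta = 14
  P[3]: -11 + 14 = 3
  P[4]: 3 + 14 = 17
  P[5]: -2 + 14 = 12
  P[6]: 9 + 14 = 23
  P[7]: 26 + 14 = 40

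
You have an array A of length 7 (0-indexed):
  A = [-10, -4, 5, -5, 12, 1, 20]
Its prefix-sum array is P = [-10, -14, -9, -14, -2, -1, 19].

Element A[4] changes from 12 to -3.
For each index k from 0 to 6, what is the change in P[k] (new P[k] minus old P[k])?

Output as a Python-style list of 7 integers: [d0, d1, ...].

Element change: A[4] 12 -> -3, delta = -15
For k < 4: P[k] unchanged, delta_P[k] = 0
For k >= 4: P[k] shifts by exactly -15
Delta array: [0, 0, 0, 0, -15, -15, -15]

Answer: [0, 0, 0, 0, -15, -15, -15]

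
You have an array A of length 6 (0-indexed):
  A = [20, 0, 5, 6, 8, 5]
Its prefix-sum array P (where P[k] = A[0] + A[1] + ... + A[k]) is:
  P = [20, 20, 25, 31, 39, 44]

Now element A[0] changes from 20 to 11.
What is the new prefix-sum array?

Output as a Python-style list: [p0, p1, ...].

Answer: [11, 11, 16, 22, 30, 35]

Derivation:
Change: A[0] 20 -> 11, delta = -9
P[k] for k < 0: unchanged (A[0] not included)
P[k] for k >= 0: shift by delta = -9
  P[0] = 20 + -9 = 11
  P[1] = 20 + -9 = 11
  P[2] = 25 + -9 = 16
  P[3] = 31 + -9 = 22
  P[4] = 39 + -9 = 30
  P[5] = 44 + -9 = 35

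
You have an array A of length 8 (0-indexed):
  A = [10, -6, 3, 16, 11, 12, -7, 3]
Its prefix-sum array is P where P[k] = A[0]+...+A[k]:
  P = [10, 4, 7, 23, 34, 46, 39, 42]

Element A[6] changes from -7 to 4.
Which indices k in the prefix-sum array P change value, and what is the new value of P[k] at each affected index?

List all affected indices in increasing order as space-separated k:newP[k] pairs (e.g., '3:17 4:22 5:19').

P[k] = A[0] + ... + A[k]
P[k] includes A[6] iff k >= 6
Affected indices: 6, 7, ..., 7; delta = 11
  P[6]: 39 + 11 = 50
  P[7]: 42 + 11 = 53

Answer: 6:50 7:53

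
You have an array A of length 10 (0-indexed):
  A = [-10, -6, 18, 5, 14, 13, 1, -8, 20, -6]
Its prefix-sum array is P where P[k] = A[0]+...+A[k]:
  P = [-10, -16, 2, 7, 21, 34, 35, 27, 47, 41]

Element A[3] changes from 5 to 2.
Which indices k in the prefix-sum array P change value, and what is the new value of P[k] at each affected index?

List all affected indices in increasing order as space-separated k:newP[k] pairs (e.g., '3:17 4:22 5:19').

P[k] = A[0] + ... + A[k]
P[k] includes A[3] iff k >= 3
Affected indices: 3, 4, ..., 9; delta = -3
  P[3]: 7 + -3 = 4
  P[4]: 21 + -3 = 18
  P[5]: 34 + -3 = 31
  P[6]: 35 + -3 = 32
  P[7]: 27 + -3 = 24
  P[8]: 47 + -3 = 44
  P[9]: 41 + -3 = 38

Answer: 3:4 4:18 5:31 6:32 7:24 8:44 9:38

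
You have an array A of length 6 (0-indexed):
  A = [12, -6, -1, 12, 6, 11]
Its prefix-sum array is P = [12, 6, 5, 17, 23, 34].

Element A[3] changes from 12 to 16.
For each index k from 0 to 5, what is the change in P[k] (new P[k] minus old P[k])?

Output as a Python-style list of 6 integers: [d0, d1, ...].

Answer: [0, 0, 0, 4, 4, 4]

Derivation:
Element change: A[3] 12 -> 16, delta = 4
For k < 3: P[k] unchanged, delta_P[k] = 0
For k >= 3: P[k] shifts by exactly 4
Delta array: [0, 0, 0, 4, 4, 4]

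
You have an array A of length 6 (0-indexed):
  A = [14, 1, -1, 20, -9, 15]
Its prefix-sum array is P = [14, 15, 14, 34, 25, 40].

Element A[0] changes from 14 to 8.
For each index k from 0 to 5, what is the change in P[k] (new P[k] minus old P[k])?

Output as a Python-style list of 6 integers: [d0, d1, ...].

Answer: [-6, -6, -6, -6, -6, -6]

Derivation:
Element change: A[0] 14 -> 8, delta = -6
For k < 0: P[k] unchanged, delta_P[k] = 0
For k >= 0: P[k] shifts by exactly -6
Delta array: [-6, -6, -6, -6, -6, -6]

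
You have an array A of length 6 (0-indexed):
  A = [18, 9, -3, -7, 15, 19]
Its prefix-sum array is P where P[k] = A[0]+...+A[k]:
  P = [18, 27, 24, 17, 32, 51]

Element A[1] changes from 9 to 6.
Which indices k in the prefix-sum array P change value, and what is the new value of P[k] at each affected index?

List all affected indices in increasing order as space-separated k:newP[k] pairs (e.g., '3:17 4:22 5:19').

P[k] = A[0] + ... + A[k]
P[k] includes A[1] iff k >= 1
Affected indices: 1, 2, ..., 5; delta = -3
  P[1]: 27 + -3 = 24
  P[2]: 24 + -3 = 21
  P[3]: 17 + -3 = 14
  P[4]: 32 + -3 = 29
  P[5]: 51 + -3 = 48

Answer: 1:24 2:21 3:14 4:29 5:48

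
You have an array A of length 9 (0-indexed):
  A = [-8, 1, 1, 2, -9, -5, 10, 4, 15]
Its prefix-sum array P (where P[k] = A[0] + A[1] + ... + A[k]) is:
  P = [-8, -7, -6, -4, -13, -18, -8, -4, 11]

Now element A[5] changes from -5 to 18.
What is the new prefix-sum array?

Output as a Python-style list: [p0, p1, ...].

Change: A[5] -5 -> 18, delta = 23
P[k] for k < 5: unchanged (A[5] not included)
P[k] for k >= 5: shift by delta = 23
  P[0] = -8 + 0 = -8
  P[1] = -7 + 0 = -7
  P[2] = -6 + 0 = -6
  P[3] = -4 + 0 = -4
  P[4] = -13 + 0 = -13
  P[5] = -18 + 23 = 5
  P[6] = -8 + 23 = 15
  P[7] = -4 + 23 = 19
  P[8] = 11 + 23 = 34

Answer: [-8, -7, -6, -4, -13, 5, 15, 19, 34]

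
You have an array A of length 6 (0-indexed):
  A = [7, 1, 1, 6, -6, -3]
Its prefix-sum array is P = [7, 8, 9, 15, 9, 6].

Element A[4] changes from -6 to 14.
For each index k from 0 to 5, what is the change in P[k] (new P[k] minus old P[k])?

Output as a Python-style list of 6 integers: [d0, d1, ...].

Answer: [0, 0, 0, 0, 20, 20]

Derivation:
Element change: A[4] -6 -> 14, delta = 20
For k < 4: P[k] unchanged, delta_P[k] = 0
For k >= 4: P[k] shifts by exactly 20
Delta array: [0, 0, 0, 0, 20, 20]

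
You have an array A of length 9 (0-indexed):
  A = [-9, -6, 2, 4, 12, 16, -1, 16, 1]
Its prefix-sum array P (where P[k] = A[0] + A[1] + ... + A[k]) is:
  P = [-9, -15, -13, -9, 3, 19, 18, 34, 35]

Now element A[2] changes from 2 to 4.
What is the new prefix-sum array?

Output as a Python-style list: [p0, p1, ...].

Answer: [-9, -15, -11, -7, 5, 21, 20, 36, 37]

Derivation:
Change: A[2] 2 -> 4, delta = 2
P[k] for k < 2: unchanged (A[2] not included)
P[k] for k >= 2: shift by delta = 2
  P[0] = -9 + 0 = -9
  P[1] = -15 + 0 = -15
  P[2] = -13 + 2 = -11
  P[3] = -9 + 2 = -7
  P[4] = 3 + 2 = 5
  P[5] = 19 + 2 = 21
  P[6] = 18 + 2 = 20
  P[7] = 34 + 2 = 36
  P[8] = 35 + 2 = 37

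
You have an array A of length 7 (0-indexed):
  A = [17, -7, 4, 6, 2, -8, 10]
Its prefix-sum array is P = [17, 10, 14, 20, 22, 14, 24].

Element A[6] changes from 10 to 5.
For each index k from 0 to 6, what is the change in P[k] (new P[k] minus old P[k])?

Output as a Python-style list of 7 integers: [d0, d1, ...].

Element change: A[6] 10 -> 5, delta = -5
For k < 6: P[k] unchanged, delta_P[k] = 0
For k >= 6: P[k] shifts by exactly -5
Delta array: [0, 0, 0, 0, 0, 0, -5]

Answer: [0, 0, 0, 0, 0, 0, -5]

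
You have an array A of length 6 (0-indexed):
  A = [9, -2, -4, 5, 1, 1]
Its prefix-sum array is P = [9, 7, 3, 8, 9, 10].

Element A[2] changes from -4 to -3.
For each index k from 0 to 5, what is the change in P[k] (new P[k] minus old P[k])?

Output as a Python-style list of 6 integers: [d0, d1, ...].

Answer: [0, 0, 1, 1, 1, 1]

Derivation:
Element change: A[2] -4 -> -3, delta = 1
For k < 2: P[k] unchanged, delta_P[k] = 0
For k >= 2: P[k] shifts by exactly 1
Delta array: [0, 0, 1, 1, 1, 1]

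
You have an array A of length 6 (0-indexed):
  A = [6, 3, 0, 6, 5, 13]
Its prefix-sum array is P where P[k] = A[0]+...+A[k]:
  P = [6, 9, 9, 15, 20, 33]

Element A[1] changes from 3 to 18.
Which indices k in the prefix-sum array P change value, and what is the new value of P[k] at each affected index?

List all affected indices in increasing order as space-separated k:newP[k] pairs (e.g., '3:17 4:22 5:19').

P[k] = A[0] + ... + A[k]
P[k] includes A[1] iff k >= 1
Affected indices: 1, 2, ..., 5; delta = 15
  P[1]: 9 + 15 = 24
  P[2]: 9 + 15 = 24
  P[3]: 15 + 15 = 30
  P[4]: 20 + 15 = 35
  P[5]: 33 + 15 = 48

Answer: 1:24 2:24 3:30 4:35 5:48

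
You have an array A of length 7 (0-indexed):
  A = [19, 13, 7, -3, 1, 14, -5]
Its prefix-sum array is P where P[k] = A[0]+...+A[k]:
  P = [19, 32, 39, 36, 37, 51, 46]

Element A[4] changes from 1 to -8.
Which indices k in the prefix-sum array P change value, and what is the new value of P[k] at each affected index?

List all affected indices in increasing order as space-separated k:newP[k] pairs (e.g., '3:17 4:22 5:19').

P[k] = A[0] + ... + A[k]
P[k] includes A[4] iff k >= 4
Affected indices: 4, 5, ..., 6; delta = -9
  P[4]: 37 + -9 = 28
  P[5]: 51 + -9 = 42
  P[6]: 46 + -9 = 37

Answer: 4:28 5:42 6:37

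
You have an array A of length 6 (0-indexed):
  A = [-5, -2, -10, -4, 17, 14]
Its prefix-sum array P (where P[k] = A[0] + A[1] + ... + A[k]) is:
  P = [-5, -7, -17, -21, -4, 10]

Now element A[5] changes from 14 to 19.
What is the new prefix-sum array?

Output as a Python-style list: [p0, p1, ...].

Answer: [-5, -7, -17, -21, -4, 15]

Derivation:
Change: A[5] 14 -> 19, delta = 5
P[k] for k < 5: unchanged (A[5] not included)
P[k] for k >= 5: shift by delta = 5
  P[0] = -5 + 0 = -5
  P[1] = -7 + 0 = -7
  P[2] = -17 + 0 = -17
  P[3] = -21 + 0 = -21
  P[4] = -4 + 0 = -4
  P[5] = 10 + 5 = 15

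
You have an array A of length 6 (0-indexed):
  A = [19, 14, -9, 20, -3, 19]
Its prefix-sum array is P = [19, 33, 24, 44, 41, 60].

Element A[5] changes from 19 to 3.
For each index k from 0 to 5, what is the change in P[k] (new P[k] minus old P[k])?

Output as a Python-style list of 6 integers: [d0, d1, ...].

Element change: A[5] 19 -> 3, delta = -16
For k < 5: P[k] unchanged, delta_P[k] = 0
For k >= 5: P[k] shifts by exactly -16
Delta array: [0, 0, 0, 0, 0, -16]

Answer: [0, 0, 0, 0, 0, -16]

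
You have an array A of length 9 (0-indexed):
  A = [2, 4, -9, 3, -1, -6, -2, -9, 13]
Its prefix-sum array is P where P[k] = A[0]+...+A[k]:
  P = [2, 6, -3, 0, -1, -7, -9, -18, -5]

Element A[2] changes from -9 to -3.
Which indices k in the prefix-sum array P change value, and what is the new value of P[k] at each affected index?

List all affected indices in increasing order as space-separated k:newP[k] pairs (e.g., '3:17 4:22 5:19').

P[k] = A[0] + ... + A[k]
P[k] includes A[2] iff k >= 2
Affected indices: 2, 3, ..., 8; delta = 6
  P[2]: -3 + 6 = 3
  P[3]: 0 + 6 = 6
  P[4]: -1 + 6 = 5
  P[5]: -7 + 6 = -1
  P[6]: -9 + 6 = -3
  P[7]: -18 + 6 = -12
  P[8]: -5 + 6 = 1

Answer: 2:3 3:6 4:5 5:-1 6:-3 7:-12 8:1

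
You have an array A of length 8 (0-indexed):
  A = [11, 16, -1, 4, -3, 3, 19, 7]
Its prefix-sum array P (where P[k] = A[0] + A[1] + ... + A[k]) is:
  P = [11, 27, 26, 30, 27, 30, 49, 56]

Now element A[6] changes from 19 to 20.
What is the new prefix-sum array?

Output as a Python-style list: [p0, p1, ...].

Change: A[6] 19 -> 20, delta = 1
P[k] for k < 6: unchanged (A[6] not included)
P[k] for k >= 6: shift by delta = 1
  P[0] = 11 + 0 = 11
  P[1] = 27 + 0 = 27
  P[2] = 26 + 0 = 26
  P[3] = 30 + 0 = 30
  P[4] = 27 + 0 = 27
  P[5] = 30 + 0 = 30
  P[6] = 49 + 1 = 50
  P[7] = 56 + 1 = 57

Answer: [11, 27, 26, 30, 27, 30, 50, 57]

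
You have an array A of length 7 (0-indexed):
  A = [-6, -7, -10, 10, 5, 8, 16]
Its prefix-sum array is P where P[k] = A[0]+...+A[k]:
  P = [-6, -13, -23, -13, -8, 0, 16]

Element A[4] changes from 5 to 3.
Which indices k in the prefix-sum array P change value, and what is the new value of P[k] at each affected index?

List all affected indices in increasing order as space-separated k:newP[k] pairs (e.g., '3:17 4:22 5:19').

Answer: 4:-10 5:-2 6:14

Derivation:
P[k] = A[0] + ... + A[k]
P[k] includes A[4] iff k >= 4
Affected indices: 4, 5, ..., 6; delta = -2
  P[4]: -8 + -2 = -10
  P[5]: 0 + -2 = -2
  P[6]: 16 + -2 = 14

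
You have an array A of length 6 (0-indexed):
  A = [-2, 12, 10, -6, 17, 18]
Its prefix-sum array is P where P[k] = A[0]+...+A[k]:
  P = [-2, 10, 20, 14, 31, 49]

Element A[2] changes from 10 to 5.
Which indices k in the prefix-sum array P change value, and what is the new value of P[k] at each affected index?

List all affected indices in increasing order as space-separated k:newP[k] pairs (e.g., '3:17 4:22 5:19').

Answer: 2:15 3:9 4:26 5:44

Derivation:
P[k] = A[0] + ... + A[k]
P[k] includes A[2] iff k >= 2
Affected indices: 2, 3, ..., 5; delta = -5
  P[2]: 20 + -5 = 15
  P[3]: 14 + -5 = 9
  P[4]: 31 + -5 = 26
  P[5]: 49 + -5 = 44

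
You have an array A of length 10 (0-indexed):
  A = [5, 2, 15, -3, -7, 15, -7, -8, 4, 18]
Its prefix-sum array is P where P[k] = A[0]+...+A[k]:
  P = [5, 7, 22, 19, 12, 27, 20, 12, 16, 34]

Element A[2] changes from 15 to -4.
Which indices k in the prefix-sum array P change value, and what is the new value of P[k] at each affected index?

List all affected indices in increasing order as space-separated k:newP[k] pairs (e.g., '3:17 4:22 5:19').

P[k] = A[0] + ... + A[k]
P[k] includes A[2] iff k >= 2
Affected indices: 2, 3, ..., 9; delta = -19
  P[2]: 22 + -19 = 3
  P[3]: 19 + -19 = 0
  P[4]: 12 + -19 = -7
  P[5]: 27 + -19 = 8
  P[6]: 20 + -19 = 1
  P[7]: 12 + -19 = -7
  P[8]: 16 + -19 = -3
  P[9]: 34 + -19 = 15

Answer: 2:3 3:0 4:-7 5:8 6:1 7:-7 8:-3 9:15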